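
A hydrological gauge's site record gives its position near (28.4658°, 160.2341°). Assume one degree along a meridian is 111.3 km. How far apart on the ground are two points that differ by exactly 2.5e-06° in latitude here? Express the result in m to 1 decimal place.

0.3 m

Along a meridian 2.5e-06° is 2.5e-06 × 111300 = 0.27825 m.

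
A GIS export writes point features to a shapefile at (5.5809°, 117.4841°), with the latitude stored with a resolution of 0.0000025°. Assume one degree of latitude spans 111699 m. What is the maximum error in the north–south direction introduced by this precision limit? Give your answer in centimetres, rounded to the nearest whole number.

With a 0.0000025° grid the true value lies within half a step, ±0.0000025°/2 = ±1.25e-06°, of the stored one.
North–south distance: 1.25e-06° × 111699 m/° = 0.139624 m.
That is 0.139624 m = 13.962 cm.

14 centimetres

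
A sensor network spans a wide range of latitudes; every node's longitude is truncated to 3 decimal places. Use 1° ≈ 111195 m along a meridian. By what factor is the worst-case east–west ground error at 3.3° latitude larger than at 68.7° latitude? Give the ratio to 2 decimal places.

Truncating at 3 decimal places can drop up to a full unit in the last place, so the longitude may be off by as much as 0.001°.
Error at 3.3° = 0.001° × 111195 × cos 3.3° ≈ 111.2 × 0.9983 = 111.01 m.
At 68.7°: 0.001° × 111195 × cos 68.7° = 0.001 × 111195 × 0.3633 ≈ 40.392 m.
The ratio reduces to cos 3.3° / cos 68.7° = 0.9983/0.3633 ≈ 2.7484.

2.75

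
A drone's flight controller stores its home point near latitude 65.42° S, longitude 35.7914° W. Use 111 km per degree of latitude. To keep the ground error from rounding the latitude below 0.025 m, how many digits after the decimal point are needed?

7 decimal places

One degree of latitude covers 111000 m.
With N decimal places the half-ulp bound is 0.5·10⁻ᴺ°, or 0.5·10⁻ᴺ × 111000 m on the ground.
Need 0.5 × 111000 × 10⁻ᴺ ≤ 0.025 → 10⁻ᴺ ≤ 4.505e-07, so N ≥ 6.35.
N = 6 would give 0.0555 m (too coarse); N = 7 gives 0.00555 m ≤ 0.025 m.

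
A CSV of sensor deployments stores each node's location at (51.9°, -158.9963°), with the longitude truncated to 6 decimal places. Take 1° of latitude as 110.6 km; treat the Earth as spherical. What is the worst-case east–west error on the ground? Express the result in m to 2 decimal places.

Truncating at 6 decimal places can drop up to a full unit in the last place, so the longitude may be off by as much as 1e-06°.
Parallels shrink by cos φ, so at 51.9° a degree of longitude is 110600 × 0.6170 ≈ 68244.2 m.
Maximum E–W displacement: 1e-06 × 68244.2 = 0.0682442 m.

0.07 m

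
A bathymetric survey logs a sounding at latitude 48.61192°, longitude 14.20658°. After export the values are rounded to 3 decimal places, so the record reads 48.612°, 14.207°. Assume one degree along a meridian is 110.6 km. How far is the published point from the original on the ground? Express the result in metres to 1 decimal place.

32.0 metres

The latitude changed by -0.00008° and the longitude by -0.00042°.
North–south shift: -0.00008 × 110600 = -8.848 m.
E–W at 48.612°: -0.00042° × 110600 × cos 48.612° = -0.00042 × 110600 × 0.6612 ≈ -30.712 m.
Combined displacement = (8.848² + 30.712²)^½ ≈ 31.9611 m.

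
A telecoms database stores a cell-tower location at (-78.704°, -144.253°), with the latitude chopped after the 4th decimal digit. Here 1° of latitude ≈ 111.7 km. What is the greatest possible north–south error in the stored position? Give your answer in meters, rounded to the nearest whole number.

Truncating at 4 decimal places can drop up to a full unit in the last place, so the latitude may be off by as much as 0.0001°.
So the N–S error is at most 0.0001 × 111700 = 11.17 m.

11 meters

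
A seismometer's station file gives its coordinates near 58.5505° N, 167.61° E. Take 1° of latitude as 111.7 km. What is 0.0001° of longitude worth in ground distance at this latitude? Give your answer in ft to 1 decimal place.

One degree of longitude here spans 111700 × cos 58.5505° = 111700 × 0.5217 ≈ 58279.1 m; 0.0001° of that is 5.82791 m.
In feet: 5.82791 m ÷ 0.3048 ≈ 19.12 ft.

19.1 ft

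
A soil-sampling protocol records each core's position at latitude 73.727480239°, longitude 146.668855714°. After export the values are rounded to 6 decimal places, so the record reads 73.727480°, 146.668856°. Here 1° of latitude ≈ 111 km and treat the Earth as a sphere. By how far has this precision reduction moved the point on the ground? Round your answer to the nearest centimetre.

3 centimetres

Δlat = 73.727480239 − 73.727480 = +0.000000239°; Δlon = 146.668855714 − 146.668856 = -0.000000286°.
North–south shift: 0.000000239 × 111000 = 0.026529 m.
East–west at this latitude: -0.000000286° × 111000 × cos 73.7275° ≈ -0.000000286 × 31102.9 = -0.00889543 m.
Combined displacement = (0.026529² + 0.00889543²)^½ ≈ 0.0279806 m.
That is 0.0279806 m = 2.7981 cm.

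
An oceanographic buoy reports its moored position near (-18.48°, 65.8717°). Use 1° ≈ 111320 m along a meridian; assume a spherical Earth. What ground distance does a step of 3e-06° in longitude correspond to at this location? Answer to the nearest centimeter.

One degree of longitude here spans 111320 × cos 18.48° = 111320 × 0.9484 ≈ 105580 m; 3e-06° of that is 0.316739 m.
That is 0.316739 m = 31.674 cm.

32 centimeters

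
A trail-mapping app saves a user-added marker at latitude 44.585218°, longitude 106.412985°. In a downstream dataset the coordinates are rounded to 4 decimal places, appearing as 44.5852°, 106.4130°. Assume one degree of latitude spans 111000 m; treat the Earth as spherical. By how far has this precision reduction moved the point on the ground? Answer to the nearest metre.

Δlat = 44.585218 − 44.5852 = +0.000018°; Δlon = 106.412985 − 106.4130 = -0.000015°.
North–south shift: 0.000018 × 111000 = 1.998 m.
E–W at 44.5852°: -0.000015° × 111000 × cos 44.5852° = -0.000015 × 111000 × 0.7122 ≈ -1.18583 m.
Hypotenuse of the two orthogonal shifts: √(1.998² + 1.18583²) = 2.3234 m.

2 metres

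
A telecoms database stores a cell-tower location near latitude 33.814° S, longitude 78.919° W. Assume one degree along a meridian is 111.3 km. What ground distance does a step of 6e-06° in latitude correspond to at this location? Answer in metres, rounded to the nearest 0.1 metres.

0.7 metres

Along a meridian 6e-06° is 6e-06 × 111300 = 0.6678 m.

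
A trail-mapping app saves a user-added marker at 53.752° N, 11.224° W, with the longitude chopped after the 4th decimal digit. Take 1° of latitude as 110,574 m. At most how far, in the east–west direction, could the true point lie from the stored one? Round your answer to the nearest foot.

Truncating at 4 decimal places can drop up to a full unit in the last place, so the longitude may be off by as much as 0.0001°.
One degree of longitude at 53.752° is 110574 × cos 53.752° ≈ 110574 × 0.5913 = 65380.4 m.
So at most 0.0001° × 65380.4 ≈ 6.53804 m east–west.
Converting: 6.53804 m × 3.2808 ft/m ≈ 21.45 ft.

21 feet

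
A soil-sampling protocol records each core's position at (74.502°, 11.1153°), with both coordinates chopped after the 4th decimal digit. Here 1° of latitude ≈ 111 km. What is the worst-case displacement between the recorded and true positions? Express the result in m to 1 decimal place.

11.5 m

Truncating at 4 decimal places can drop up to a full unit in the last place, so each coordinate may be off by as much as 0.0001°.
North–south component: 0.0001° × 111000 = 11.1 m.
East–west component at 74.502°: 0.0001° × 111000 × cos 74.502° ≈ 0.0001 × 29659.7 ≈ 2.96597 m.
Worst case both components are at the extreme and orthogonal: √(11.1² + 2.96597²) ≈ 11.4894 m.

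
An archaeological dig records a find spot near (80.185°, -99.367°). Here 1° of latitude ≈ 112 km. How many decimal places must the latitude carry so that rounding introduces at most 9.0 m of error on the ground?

One degree of latitude covers 112000 m.
N decimal places → at most half a unit in the last place, 0.5 × 10⁻ᴺ° = 112000/2 × 10⁻ᴺ m.
Setting 56000 × 10⁻ᴺ ≤ 9.0 gives 10ᴺ ≥ 6222, i.e. N ≥ 3.79.
So 4 decimal places suffice (5.6 m); 3 would allow up to 56 m.

4 decimal places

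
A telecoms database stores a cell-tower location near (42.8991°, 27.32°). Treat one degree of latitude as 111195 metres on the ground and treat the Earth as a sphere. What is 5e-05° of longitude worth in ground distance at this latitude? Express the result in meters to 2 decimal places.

One degree of longitude here spans 111195 × cos 42.8991° = 111195 × 0.7326 ≈ 81456.3 m; 5e-05° of that is 4.07281 m.

4.07 meters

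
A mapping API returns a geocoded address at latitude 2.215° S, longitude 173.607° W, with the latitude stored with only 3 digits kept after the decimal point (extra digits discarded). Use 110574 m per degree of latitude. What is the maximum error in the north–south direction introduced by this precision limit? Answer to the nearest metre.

Truncating at 3 decimal places can drop up to a full unit in the last place, so the latitude may be off by as much as 0.001°.
So the N–S error is at most 0.001 × 110574 = 110.574 m.

111 metres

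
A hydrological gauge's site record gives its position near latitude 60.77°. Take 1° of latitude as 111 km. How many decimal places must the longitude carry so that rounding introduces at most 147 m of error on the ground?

At 60.77° one degree of longitude covers 111000 × cos 60.77° ≈ 111000 × 0.4883 ≈ 54203.1 m.
With N decimal places the half-ulp bound is 0.5·10⁻ᴺ°, or 0.5·10⁻ᴺ × 54203.1 m on the ground.
Need 0.5 × 54203.1 × 10⁻ᴺ ≤ 147 → 10⁻ᴺ ≤ 5.424e-03, so N ≥ 2.27.
So 3 decimal places suffice (27.1 m); 2 would allow up to 271 m.

3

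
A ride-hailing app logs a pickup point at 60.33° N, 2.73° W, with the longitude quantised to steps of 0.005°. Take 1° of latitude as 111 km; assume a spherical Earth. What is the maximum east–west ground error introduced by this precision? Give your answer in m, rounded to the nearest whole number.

137 m

With a 0.005° grid the true value lies within half a step, ±0.005°/2 = ±0.0025°, of the stored one.
Parallels shrink by cos φ, so at 60.33° a degree of longitude is 111000 × 0.4950 ≈ 54945.4 m.
Maximum E–W displacement: 0.0025 × 54945.4 = 137.364 m.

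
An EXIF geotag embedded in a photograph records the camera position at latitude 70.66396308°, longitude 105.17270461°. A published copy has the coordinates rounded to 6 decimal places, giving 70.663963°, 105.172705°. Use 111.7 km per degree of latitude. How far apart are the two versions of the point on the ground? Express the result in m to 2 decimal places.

Δlat = 70.66396308 − 70.663963 = +0.00000008°; Δlon = 105.17270461 − 105.172705 = -0.00000039°.
North–south shift: 0.00000008 × 111700 = 0.008936 m.
E–W at 70.664°: -0.00000039° × 111700 × cos 70.664° = -0.00000039 × 111700 × 0.3311 ≈ -0.0144241 m.
Distance: √(0.008936² + 0.0144241²) ≈ 0.0169678 m.

0.02 m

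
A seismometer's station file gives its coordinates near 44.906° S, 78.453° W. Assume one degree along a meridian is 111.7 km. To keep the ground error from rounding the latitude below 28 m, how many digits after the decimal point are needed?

One degree of latitude covers 111700 m.
With N decimal places the half-ulp bound is 0.5·10⁻ᴺ°, or 0.5·10⁻ᴺ × 111700 m on the ground.
Need 0.5 × 111700 × 10⁻ᴺ ≤ 28 → 10⁻ᴺ ≤ 5.013e-04, so N ≥ 3.30.
N = 3 would give 55.9 m (too coarse); N = 4 gives 5.58 m ≤ 28 m.

4 decimal places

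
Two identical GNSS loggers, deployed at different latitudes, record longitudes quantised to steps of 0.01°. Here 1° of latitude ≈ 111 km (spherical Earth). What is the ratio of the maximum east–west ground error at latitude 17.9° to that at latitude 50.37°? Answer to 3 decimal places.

1.492

With a 0.01° grid the true value lies within half a step, ±0.01°/2 = ±0.005°, of the stored one.
Error at 17.9° = 0.005° × 111000 × cos 17.9° ≈ 555 × 0.9516 = 528.13 m.
Error at 50.37° = 0.005° × 111000 × cos 50.37° ≈ 555 × 0.6378 = 353.99 m.
Ratio: 528.13 / 353.99 = cos 17.9° / cos 50.37° ≈ 1.4919.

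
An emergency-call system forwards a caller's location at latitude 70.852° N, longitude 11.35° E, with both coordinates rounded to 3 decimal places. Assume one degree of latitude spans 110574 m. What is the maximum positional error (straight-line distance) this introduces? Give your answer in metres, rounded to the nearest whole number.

Rounding to 3 decimal places leaves each coordinate within ±0.0005° of the true value.
North–south component: 0.0005° × 110574 = 55.287 m.
Longitude error → 0.0005 × 110574 × cos 70.852° = 0.0005 × 110574 × 0.3280 ≈ 18.1347 m.
Combining orthogonally: (55.287² + 18.1347²)^½ ≈ 58.1852 m.

58 metres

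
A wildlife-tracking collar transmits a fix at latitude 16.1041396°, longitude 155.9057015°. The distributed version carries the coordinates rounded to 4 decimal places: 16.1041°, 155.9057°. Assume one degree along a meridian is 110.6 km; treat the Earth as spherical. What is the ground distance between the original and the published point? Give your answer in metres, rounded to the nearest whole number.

4 metres

Δlat = 16.1041396 − 16.1041 = +0.0000396°; Δlon = 155.9057015 − 155.9057 = +0.0000015°.
North–south shift: 0.0000396 × 110600 = 4.37976 m.
East–west at this latitude: 0.0000015° × 110600 × cos 16.1041° ≈ 0.0000015 × 106260 = 0.15939 m.
Distance: √(4.37976² + 0.15939²) ≈ 4.38266 m.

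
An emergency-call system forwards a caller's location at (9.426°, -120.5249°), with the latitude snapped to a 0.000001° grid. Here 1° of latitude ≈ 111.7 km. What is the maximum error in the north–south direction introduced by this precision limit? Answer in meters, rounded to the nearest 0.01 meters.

0.06 meters

With a 0.000001° grid the true value lies within half a step, ±0.000001°/2 = ±5e-07°, of the stored one.
Along the meridian that is 5e-07° × 111700 m/° = 0.05585 m.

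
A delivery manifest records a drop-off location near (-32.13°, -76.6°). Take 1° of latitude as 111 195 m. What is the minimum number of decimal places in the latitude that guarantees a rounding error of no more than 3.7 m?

5

One degree of latitude covers 111195 m.
With N decimal places the half-ulp bound is 0.5·10⁻ᴺ°, or 0.5·10⁻ᴺ × 111195 m on the ground.
Need 0.5 × 111195 × 10⁻ᴺ ≤ 3.7 → 10⁻ᴺ ≤ 6.655e-05, so N ≥ 4.18.
So 5 decimal places suffice (0.556 m); 4 would allow up to 5.56 m.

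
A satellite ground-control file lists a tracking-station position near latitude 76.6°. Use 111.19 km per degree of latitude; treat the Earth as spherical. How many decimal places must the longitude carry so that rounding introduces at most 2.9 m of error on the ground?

4 decimal places

At 76.6° one degree of longitude covers 111190 × cos 76.6° ≈ 111190 × 0.2317 ≈ 25768 m.
Rounding to N decimal places gives at most 0.5 × 10⁻ᴺ degrees of error, i.e. 0.5 × 10⁻ᴺ × 25768 m.
Setting 12884 × 10⁻ᴺ ≤ 2.9 gives 10ᴺ ≥ 4443, i.e. N ≥ 3.65.
N = 3 would give 12.9 m (too coarse); N = 4 gives 1.29 m ≤ 2.9 m.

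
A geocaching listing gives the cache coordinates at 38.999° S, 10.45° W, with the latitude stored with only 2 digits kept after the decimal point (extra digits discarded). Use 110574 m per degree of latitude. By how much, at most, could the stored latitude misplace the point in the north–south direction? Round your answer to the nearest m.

1106 m

Truncating at 2 decimal places can drop up to a full unit in the last place, so the latitude may be off by as much as 0.01°.
North–south distance: 0.01° × 110574 m/° = 1105.74 m.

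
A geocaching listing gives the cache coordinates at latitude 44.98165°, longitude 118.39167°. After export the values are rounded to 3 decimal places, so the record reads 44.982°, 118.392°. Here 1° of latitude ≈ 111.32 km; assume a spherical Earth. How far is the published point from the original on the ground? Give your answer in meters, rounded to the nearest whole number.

Δlat = 44.98165 − 44.982 = -0.00035°; Δlon = 118.39167 − 118.392 = -0.00033°.
N–S: -0.00035° × 111320 m/° = -38.962 m.
E–W at 44.982°: -0.00033° × 111320 × cos 44.982° = -0.00033 × 111320 × 0.7073 ≈ -25.9842 m.
Combined displacement = (38.962² + 25.9842²)^½ ≈ 46.8318 m.

47 meters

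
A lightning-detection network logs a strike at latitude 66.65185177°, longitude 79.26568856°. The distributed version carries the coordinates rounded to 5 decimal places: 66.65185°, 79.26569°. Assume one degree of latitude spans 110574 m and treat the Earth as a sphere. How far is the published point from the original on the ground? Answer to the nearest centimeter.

21 centimeters

The latitude changed by +0.00000177° and the longitude by -0.00000144°.
North–south shift: 0.00000177 × 110574 = 0.195716 m.
East–west at this latitude: -0.00000144° × 110574 × cos 66.6518° ≈ -0.00000144 × 43822.4 = -0.0631042 m.
Hypotenuse of the two orthogonal shifts: √(0.195716² + 0.0631042²) = 0.205638 m.
That is 0.205638 m = 20.564 cm.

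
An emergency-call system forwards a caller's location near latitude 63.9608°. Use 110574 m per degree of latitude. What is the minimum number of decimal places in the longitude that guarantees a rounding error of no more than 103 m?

At 63.9608° one degree of longitude covers 110574 × cos 63.9608° ≈ 110574 × 0.4390 ≈ 48540.4 m.
Rounding to N decimal places gives at most 0.5 × 10⁻ᴺ degrees of error, i.e. 0.5 × 10⁻ᴺ × 48540.4 m.
Setting 24270.2 × 10⁻ᴺ ≤ 103 gives 10ᴺ ≥ 235.6, i.e. N ≥ 2.37.
N = 2 would give 243 m (too coarse); N = 3 gives 24.3 m ≤ 103 m.

3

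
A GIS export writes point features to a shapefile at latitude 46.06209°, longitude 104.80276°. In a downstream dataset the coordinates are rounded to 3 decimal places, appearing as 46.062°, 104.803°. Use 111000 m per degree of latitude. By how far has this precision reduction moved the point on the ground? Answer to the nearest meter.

21 meters

Δlat = 46.06209 − 46.062 = +0.00009°; Δlon = 104.80276 − 104.803 = -0.00024°.
North–south shift: 0.00009 × 111000 = 9.99 m.
East–west at this latitude: -0.00024° × 111000 × cos 46.062° ≈ -0.00024 × 77020.6 = -18.485 m.
Distance: √(9.99² + 18.485²) ≈ 21.0117 m.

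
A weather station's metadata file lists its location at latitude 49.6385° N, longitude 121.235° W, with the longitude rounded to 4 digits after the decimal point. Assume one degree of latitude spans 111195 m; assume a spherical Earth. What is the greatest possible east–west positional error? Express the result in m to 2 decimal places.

3.60 m

Rounding to 4 decimal places leaves the longitude within ±5e-05° of the true value.
At latitude 49.6385° a degree of longitude spans 111195 m × cos 49.6385° = 111195 × 0.6476 ≈ 72010.8 m.
Maximum E–W displacement: 5e-05 × 72010.8 = 3.60054 m.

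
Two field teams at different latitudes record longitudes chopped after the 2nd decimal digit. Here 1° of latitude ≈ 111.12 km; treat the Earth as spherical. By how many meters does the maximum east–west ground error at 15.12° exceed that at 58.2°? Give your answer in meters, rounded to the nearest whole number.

487 meters

Truncating at 2 decimal places can drop up to a full unit in the last place, so the longitude may be off by as much as 0.01°.
Error at 15.12° = 0.01° × 111120 × cos 15.12° ≈ 1111.2 × 0.9654 = 1072.7 m.
Error at 58.2° = 0.01° × 111120 × cos 58.2° ≈ 1111.2 × 0.5270 = 585.55 m.
Difference: 1072.7 − 585.55 = 487.18 m.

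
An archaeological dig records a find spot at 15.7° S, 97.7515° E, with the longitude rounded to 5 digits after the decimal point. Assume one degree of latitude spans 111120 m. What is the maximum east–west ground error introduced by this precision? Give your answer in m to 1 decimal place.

0.5 m

Rounding to 5 decimal places leaves the longitude within ±5e-06° of the true value.
At latitude 15.7° a degree of longitude spans 111120 m × cos 15.7° = 111120 × 0.9627 ≈ 106974 m.
Maximum E–W displacement: 5e-06 × 106974 = 0.534872 m.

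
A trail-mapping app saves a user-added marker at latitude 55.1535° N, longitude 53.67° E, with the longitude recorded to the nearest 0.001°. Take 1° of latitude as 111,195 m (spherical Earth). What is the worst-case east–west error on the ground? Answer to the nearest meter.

32 meters

Rounding to 3 decimal places leaves the longitude within ±0.0005° of the true value.
One degree of longitude at 55.1535° is 111195 × cos 55.1535° ≈ 111195 × 0.5714 = 63534.6 m.
East–west error: 0.0005° × 63534.6 m/° ≈ 31.7673 m.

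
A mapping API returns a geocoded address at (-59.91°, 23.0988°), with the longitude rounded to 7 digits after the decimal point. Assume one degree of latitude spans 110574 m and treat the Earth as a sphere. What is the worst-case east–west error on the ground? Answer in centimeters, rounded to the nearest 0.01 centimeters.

0.28 centimeters

Rounding to 7 decimal places leaves the longitude within ±5e-08° of the true value.
At latitude 59.91° a degree of longitude spans 110574 m × cos 59.91° = 110574 × 0.5014 ≈ 55437.4 m.
So at most 5e-08° × 55437.4 ≈ 0.00277187 m east–west.
That is 0.00277187 m = 0.27719 cm.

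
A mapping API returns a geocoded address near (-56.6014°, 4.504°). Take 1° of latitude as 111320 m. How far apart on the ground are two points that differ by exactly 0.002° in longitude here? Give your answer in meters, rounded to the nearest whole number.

123 meters

At 56.6014° a degree of longitude is 111320 × cos 56.6014° ≈ 61277.2 m, so 0.002° corresponds to 122.554 m.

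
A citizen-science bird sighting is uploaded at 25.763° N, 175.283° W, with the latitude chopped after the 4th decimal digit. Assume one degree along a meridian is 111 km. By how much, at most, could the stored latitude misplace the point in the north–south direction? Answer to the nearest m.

Truncating at 4 decimal places can drop up to a full unit in the last place, so the latitude may be off by as much as 0.0001°.
Along the meridian that is 0.0001° × 111000 m/° = 11.1 m.

11 m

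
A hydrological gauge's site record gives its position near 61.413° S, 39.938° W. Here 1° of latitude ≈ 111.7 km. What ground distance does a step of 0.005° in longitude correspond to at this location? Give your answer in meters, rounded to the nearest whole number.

At 61.413° a degree of longitude is 111700 × cos 61.413° ≈ 53447.6 m, so 0.005° corresponds to 267.238 m.

267 meters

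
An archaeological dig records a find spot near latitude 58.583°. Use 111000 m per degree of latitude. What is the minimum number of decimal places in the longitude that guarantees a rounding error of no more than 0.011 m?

At 58.583° one degree of longitude covers 111000 × cos 58.583° ≈ 111000 × 0.5213 ≈ 57860.2 m.
N decimal places → at most half a unit in the last place, 0.5 × 10⁻ᴺ° = 57860.2/2 × 10⁻ᴺ m.
Need 0.5 × 57860.2 × 10⁻ᴺ ≤ 0.011 → 10⁻ᴺ ≤ 3.802e-07, so N ≥ 6.42.
So 7 decimal places suffice (0.00289 m); 6 would allow up to 0.0289 m.

7 decimal places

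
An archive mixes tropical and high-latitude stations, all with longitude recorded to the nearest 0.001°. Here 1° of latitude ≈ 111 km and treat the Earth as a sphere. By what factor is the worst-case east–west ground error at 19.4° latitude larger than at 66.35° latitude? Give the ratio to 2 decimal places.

Rounding to 3 decimal places leaves the longitude within ±0.0005° of the true value.
Error at 19.4° = 0.0005° × 111000 × cos 19.4° ≈ 55.5 × 0.9432 = 52.349 m.
Error at 66.35° = 0.0005° × 111000 × cos 66.35° ≈ 55.5 × 0.4011 = 22.264 m.
Ratio: 52.349 / 22.264 = cos 19.4° / cos 66.35° ≈ 2.3513.

2.35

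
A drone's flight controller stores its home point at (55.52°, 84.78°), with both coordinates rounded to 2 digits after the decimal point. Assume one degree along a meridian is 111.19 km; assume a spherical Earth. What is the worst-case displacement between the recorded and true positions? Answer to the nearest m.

Rounding to 2 decimal places leaves each coordinate within ±0.005° of the true value.
Latitude error → 0.005 × 111190 = 555.95 m along the meridian.
Longitude error → 0.005 × 111190 × cos 55.52° = 0.005 × 111190 × 0.5661 ≈ 314.734 m.
Worst case both components are at the extreme and orthogonal: √(555.95² + 314.734²) ≈ 638.857 m.

639 m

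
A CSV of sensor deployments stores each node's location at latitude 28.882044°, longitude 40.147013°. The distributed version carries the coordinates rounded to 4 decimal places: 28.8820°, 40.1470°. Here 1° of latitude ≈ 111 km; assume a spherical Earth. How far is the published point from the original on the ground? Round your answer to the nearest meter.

The latitude changed by +0.000044° and the longitude by +0.000013°.
North–south shift: 0.000044 × 111000 = 4.884 m.
E–W at 28.882°: 0.000013° × 111000 × cos 28.882° = 0.000013 × 111000 × 0.8756 ≈ 1.26351 m.
Combined displacement = (4.884² + 1.26351²)^½ ≈ 5.04479 m.

5 meters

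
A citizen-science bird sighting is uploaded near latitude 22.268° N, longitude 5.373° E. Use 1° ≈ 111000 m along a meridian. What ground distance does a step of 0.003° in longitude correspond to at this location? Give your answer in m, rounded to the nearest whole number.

At 22.268° a degree of longitude is 111000 × cos 22.268° ≈ 102722 m, so 0.003° corresponds to 308.165 m.

308 m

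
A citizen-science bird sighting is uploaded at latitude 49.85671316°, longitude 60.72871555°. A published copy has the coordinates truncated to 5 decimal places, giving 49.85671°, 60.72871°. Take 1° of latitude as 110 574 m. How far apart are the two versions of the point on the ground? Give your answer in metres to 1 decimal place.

The latitude changed by +0.00000316° and the longitude by +0.00000555°.
North–south shift: 0.00000316 × 110574 = 0.349414 m.
E–W at 49.8567°: 0.00000555° × 110574 × cos 49.8567° = 0.00000555 × 110574 × 0.6447 ≈ 0.395644 m.
Distance: √(0.349414² + 0.395644²) ≈ 0.527849 m.

0.5 metres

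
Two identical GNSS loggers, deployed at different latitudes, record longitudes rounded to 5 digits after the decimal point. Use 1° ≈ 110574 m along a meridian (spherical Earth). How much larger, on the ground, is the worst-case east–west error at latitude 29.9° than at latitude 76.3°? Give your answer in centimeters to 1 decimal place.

34.8 centimeters

Rounding to 5 decimal places leaves the longitude within ±5e-06° of the true value.
At 29.9°: 5e-06° × 110574 × cos 29.9° = 5e-06 × 110574 × 0.8669 ≈ 0.47928 m.
Error at 76.3° = 5e-06° × 110574 × cos 76.3° ≈ 0.55287 × 0.2368 = 0.13094 m.
So the lower-latitude error exceeds the higher by 0.47928 − 0.13094 = 0.34834 m.
That is 0.34834 m = 34.834 cm.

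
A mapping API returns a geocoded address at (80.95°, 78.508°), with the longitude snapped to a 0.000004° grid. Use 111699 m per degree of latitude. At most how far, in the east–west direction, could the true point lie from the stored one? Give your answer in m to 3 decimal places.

With a 0.000004° grid the true value lies within half a step, ±0.000004°/2 = ±2e-06°, of the stored one.
One degree of longitude at 80.95° is 111699 × cos 80.95° ≈ 111699 × 0.1573 = 17569.8 m.
Maximum E–W displacement: 2e-06 × 17569.8 = 0.0351397 m.

0.035 m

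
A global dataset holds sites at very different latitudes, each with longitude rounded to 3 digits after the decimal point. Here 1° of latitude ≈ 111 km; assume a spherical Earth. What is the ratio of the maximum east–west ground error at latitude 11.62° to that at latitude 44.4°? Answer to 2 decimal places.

Rounding to 3 decimal places leaves the longitude within ±0.0005° of the true value.
At 11.62°: 0.0005° × 111000 × cos 11.62° = 0.0005 × 111000 × 0.9795 ≈ 54.363 m.
At 44.4°: 0.0005° × 111000 × cos 44.4° = 0.0005 × 111000 × 0.7145 ≈ 39.653 m.
Ratio: 54.363 / 39.653 = cos 11.62° / cos 44.4° ≈ 1.3709.

1.37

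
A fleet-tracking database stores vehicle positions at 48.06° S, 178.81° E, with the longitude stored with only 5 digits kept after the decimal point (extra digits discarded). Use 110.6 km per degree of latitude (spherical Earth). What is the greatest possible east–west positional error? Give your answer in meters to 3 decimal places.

Truncating at 5 decimal places can drop up to a full unit in the last place, so the longitude may be off by as much as 1e-05°.
One degree of longitude at 48.06° is 110600 × cos 48.06° ≈ 110600 × 0.6684 = 73919.7 m.
East–west error: 1e-05° × 73919.7 m/° ≈ 0.739197 m.

0.739 meters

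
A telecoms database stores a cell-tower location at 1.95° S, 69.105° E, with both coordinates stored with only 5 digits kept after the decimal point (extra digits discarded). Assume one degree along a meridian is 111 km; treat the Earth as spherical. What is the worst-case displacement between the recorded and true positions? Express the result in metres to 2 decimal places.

Truncating at 5 decimal places can drop up to a full unit in the last place, so each coordinate may be off by as much as 1e-05°.
North–south component: 1e-05° × 111000 = 1.11 m.
East–west component at 1.95°: 1e-05° × 111000 × cos 1.95° ≈ 1e-05 × 110936 ≈ 1.10936 m.
Combining orthogonally: (1.11² + 1.10936²)^½ ≈ 1.56932 m.

1.57 metres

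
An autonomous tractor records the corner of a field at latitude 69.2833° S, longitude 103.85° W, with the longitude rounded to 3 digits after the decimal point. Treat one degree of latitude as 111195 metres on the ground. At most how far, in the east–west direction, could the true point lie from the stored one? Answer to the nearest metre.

Rounding to 3 decimal places leaves the longitude within ±0.0005° of the true value.
At latitude 69.2833° a degree of longitude spans 111195 m × cos 69.2833° = 111195 × 0.3537 ≈ 39335 m.
East–west error: 0.0005° × 39335 m/° ≈ 19.6675 m.

20 metres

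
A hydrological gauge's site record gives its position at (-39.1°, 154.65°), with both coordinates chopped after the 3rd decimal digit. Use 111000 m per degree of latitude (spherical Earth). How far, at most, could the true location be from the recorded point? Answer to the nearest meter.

Truncating at 3 decimal places can drop up to a full unit in the last place, so each coordinate may be off by as much as 0.001°.
Latitude error → 0.001 × 111000 = 111 m along the meridian.
East–west component at 39.1°: 0.001° × 111000 × cos 39.1° ≈ 0.001 × 86141.2 ≈ 86.1412 m.
Worst case both components are at the extreme and orthogonal: √(111² + 86.1412²) ≈ 140.504 m.

141 meters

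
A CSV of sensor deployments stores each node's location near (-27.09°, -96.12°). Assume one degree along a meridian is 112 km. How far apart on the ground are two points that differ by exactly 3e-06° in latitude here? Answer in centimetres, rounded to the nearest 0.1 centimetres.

3e-06° × 112000 m/° = 0.336 m.
That is 0.336 m = 33.6 cm.

33.6 centimetres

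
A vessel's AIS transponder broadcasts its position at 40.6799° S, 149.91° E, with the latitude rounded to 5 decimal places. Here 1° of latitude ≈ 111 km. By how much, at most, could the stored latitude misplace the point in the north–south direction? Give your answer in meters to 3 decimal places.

Rounding to 5 decimal places leaves the latitude within ±5e-06° of the true value.
North–south distance: 5e-06° × 111000 m/° = 0.555 m.

0.555 meters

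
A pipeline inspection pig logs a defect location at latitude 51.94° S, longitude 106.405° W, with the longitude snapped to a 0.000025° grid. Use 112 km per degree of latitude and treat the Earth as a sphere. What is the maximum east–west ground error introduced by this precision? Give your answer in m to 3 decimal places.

0.863 m

With a 0.000025° grid the true value lies within half a step, ±0.000025°/2 = ±1.25e-05°, of the stored one.
One degree of longitude at 51.94° is 112000 × cos 51.94° ≈ 112000 × 0.6165 = 69046.5 m.
East–west error: 1.25e-05° × 69046.5 m/° ≈ 0.863081 m.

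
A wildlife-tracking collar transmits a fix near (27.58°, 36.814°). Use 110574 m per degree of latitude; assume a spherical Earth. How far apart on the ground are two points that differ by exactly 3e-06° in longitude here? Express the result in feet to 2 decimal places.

One degree of longitude here spans 110574 × cos 27.58° = 110574 × 0.8864 ≈ 98009 m; 3e-06° of that is 0.294027 m.
Converting: 0.294027 m × 3.2808 ft/m ≈ 0.96466 ft.

0.96 feet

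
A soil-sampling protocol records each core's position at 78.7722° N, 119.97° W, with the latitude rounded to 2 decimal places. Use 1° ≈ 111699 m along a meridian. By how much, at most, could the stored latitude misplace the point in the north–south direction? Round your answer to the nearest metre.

558 metres

Rounding to 2 decimal places leaves the latitude within ±0.005° of the true value.
Along the meridian that is 0.005° × 111699 m/° = 558.495 m.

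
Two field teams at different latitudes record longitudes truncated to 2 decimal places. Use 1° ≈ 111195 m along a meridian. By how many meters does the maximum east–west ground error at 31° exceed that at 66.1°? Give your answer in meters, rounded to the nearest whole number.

Truncating at 2 decimal places can drop up to a full unit in the last place, so the longitude may be off by as much as 0.01°.
At 31°: 0.01° × 111195 × cos 31° = 0.01 × 111195 × 0.8572 ≈ 953.13 m.
At 66.1°: 0.01° × 111195 × cos 66.1° = 0.01 × 111195 × 0.4051 ≈ 450.5 m.
So the lower-latitude error exceeds the higher by 953.13 − 450.5 = 502.63 m.

503 meters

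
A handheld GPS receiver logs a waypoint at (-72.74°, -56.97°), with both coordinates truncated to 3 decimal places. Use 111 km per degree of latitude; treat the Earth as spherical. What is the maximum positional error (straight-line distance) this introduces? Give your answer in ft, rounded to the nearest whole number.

380 ft

Truncating at 3 decimal places can drop up to a full unit in the last place, so each coordinate may be off by as much as 0.001°.
North–south component: 0.001° × 111000 = 111 m.
East–west component at 72.74°: 0.001° × 111000 × cos 72.74° ≈ 0.001 × 32934.6 ≈ 32.9346 m.
Worst case both components are at the extreme and orthogonal: √(111² + 32.9346²) ≈ 115.783 m.
Converting: 115.783 m × 3.2808 ft/m ≈ 379.87 ft.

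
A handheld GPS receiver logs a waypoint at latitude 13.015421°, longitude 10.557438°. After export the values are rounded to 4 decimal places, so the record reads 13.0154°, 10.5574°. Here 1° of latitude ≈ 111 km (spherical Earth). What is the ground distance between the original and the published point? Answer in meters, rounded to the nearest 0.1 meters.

Δlat = 13.015421 − 13.0154 = +0.000021°; Δlon = 10.557438 − 10.5574 = +0.000038°.
N–S: 0.000021° × 111000 m/° = 2.331 m.
East–west at this latitude: 0.000038° × 111000 × cos 13.0154° ≈ 0.000038 × 108148 = 4.10964 m.
Combined displacement = (2.331² + 4.10964²)^½ ≈ 4.72469 m.

4.7 meters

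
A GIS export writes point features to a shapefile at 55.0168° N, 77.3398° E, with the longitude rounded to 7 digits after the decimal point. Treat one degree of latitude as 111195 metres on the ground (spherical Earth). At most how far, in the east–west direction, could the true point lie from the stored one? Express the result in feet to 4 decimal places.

0.0105 feet

Rounding to 7 decimal places leaves the longitude within ±5e-08° of the true value.
Parallels shrink by cos φ, so at 55.0168° a degree of longitude is 111195 × 0.5733 ≈ 63752.1 m.
East–west error: 5e-08° × 63752.1 m/° ≈ 0.00318761 m.
In feet: 0.00318761 m ÷ 0.3048 ≈ 0.010458 ft.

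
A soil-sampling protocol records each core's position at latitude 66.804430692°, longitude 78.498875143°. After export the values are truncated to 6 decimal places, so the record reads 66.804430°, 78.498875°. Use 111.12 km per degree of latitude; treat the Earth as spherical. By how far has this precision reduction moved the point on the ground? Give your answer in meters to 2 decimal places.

Δlat = 66.804430692 − 66.804430 = +0.000000692°; Δlon = 78.498875143 − 78.498875 = +0.000000143°.
N–S: 0.000000692° × 111120 m/° = 0.076895 m.
E–W at 66.8044°: 0.000000143° × 111120 × cos 66.8044° = 0.000000143 × 111120 × 0.3939 ≈ 0.00625867 m.
Hypotenuse of the two orthogonal shifts: √(0.076895² + 0.00625867²) = 0.0771493 m.

0.08 meters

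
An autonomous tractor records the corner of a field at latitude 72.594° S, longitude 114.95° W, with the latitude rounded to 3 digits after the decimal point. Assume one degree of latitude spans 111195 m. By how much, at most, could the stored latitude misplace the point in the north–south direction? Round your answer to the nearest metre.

Rounding to 3 decimal places leaves the latitude within ±0.0005° of the true value.
Along the meridian that is 0.0005° × 111195 m/° = 55.5975 m.

56 metres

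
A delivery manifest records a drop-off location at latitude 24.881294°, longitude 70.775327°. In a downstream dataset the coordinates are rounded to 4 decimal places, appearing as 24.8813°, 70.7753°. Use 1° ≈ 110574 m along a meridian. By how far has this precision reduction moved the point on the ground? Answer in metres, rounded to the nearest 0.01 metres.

The latitude changed by -0.000006° and the longitude by +0.000027°.
N–S: -0.000006° × 110574 m/° = -0.663444 m.
E–W at 24.8813°: 0.000027° × 110574 × cos 24.8813° = 0.000027 × 110574 × 0.9072 ≈ 2.70839 m.
Distance: √(0.663444² + 2.70839²) ≈ 2.78846 m.

2.79 metres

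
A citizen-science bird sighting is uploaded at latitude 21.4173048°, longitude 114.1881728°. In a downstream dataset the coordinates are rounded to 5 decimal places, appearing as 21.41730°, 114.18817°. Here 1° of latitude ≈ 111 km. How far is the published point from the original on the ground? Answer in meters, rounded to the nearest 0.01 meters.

0.61 meters

Δlat = 21.4173048 − 21.41730 = +0.0000048°; Δlon = 114.1881728 − 114.18817 = +0.0000028°.
North–south shift: 0.0000048 × 111000 = 0.5328 m.
E–W at 21.4173°: 0.0000028° × 111000 × cos 21.4173° = 0.0000028 × 111000 × 0.9309 ≈ 0.289338 m.
Combined displacement = (0.5328² + 0.289338²)^½ ≈ 0.606294 m.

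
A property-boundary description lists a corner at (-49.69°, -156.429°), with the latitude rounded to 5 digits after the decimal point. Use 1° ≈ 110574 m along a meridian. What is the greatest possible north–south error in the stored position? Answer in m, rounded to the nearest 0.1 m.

0.6 m

Rounding to 5 decimal places leaves the latitude within ±5e-06° of the true value.
Along the meridian that is 5e-06° × 110574 m/° = 0.55287 m.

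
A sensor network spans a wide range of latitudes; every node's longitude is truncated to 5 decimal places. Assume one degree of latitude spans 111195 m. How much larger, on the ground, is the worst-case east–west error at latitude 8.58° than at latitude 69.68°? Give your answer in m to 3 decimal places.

0.713 m

Truncating at 5 decimal places can drop up to a full unit in the last place, so the longitude may be off by as much as 1e-05°.
Error at 8.58° = 1e-05° × 111195 × cos 8.58° ≈ 1.1119 × 0.9888 = 1.0995 m.
Error at 69.68° = 1e-05° × 111195 × cos 69.68° ≈ 1.1119 × 0.3473 = 0.38614 m.
Difference: 1.0995 − 0.38614 = 0.71337 m.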